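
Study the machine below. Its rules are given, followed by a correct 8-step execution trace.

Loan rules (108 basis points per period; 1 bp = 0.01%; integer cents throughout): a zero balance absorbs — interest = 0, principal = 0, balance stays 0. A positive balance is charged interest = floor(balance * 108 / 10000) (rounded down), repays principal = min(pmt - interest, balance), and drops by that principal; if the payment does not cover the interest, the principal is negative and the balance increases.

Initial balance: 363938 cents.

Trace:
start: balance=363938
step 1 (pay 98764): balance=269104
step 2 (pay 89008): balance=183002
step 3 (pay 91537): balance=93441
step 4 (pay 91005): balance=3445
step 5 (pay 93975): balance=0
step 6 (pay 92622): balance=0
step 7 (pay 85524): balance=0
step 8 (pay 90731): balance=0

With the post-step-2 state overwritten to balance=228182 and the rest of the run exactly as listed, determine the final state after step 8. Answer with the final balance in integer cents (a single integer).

state after step 2 := balance=228182
step 3 (pay 91537): balance=139109
step 4 (pay 91005): balance=49606
step 5 (pay 93975): balance=0
step 6 (pay 92622): balance=0
step 7 (pay 85524): balance=0
step 8 (pay 90731): balance=0

0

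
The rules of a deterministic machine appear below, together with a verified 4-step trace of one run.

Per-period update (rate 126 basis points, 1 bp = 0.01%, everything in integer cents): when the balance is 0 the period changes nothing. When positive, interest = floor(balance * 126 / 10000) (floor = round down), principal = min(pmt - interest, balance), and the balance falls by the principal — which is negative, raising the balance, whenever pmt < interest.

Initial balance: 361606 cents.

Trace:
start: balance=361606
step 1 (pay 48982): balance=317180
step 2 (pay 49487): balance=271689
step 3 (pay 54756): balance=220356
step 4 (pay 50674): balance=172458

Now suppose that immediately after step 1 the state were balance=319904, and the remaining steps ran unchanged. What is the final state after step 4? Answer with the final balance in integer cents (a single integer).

175286

state after step 1 := balance=319904
step 2 (pay 49487): balance=274447
step 3 (pay 54756): balance=223149
step 4 (pay 50674): balance=175286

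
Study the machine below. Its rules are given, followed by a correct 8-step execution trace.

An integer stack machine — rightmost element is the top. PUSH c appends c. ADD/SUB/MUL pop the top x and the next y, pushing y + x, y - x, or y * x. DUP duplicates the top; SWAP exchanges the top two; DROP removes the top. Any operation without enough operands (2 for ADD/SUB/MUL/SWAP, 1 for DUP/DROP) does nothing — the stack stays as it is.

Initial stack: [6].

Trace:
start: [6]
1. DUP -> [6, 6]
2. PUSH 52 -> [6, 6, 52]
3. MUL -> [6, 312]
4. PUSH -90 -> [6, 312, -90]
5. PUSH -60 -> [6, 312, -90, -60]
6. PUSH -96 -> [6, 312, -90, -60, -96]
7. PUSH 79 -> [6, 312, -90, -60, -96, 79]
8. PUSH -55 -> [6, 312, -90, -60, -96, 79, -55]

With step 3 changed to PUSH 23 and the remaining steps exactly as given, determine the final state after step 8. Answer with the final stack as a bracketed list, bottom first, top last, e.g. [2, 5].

(re-executing from step 3 with the substitution; state before step 3: [6, 6, 52])
3. PUSH 23 -> [6, 6, 52, 23]
4. PUSH -90 -> [6, 6, 52, 23, -90]
5. PUSH -60 -> [6, 6, 52, 23, -90, -60]
6. PUSH -96 -> [6, 6, 52, 23, -90, -60, -96]
7. PUSH 79 -> [6, 6, 52, 23, -90, -60, -96, 79]
8. PUSH -55 -> [6, 6, 52, 23, -90, -60, -96, 79, -55]

[6, 6, 52, 23, -90, -60, -96, 79, -55]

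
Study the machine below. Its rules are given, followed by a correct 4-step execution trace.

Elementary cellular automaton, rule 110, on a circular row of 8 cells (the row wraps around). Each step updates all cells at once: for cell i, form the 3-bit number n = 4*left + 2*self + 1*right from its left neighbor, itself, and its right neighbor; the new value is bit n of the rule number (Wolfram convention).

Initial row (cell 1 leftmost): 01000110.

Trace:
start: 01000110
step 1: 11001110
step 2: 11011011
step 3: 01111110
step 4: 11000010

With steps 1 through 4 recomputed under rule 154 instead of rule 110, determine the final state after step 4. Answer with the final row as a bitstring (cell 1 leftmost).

01100100

(re-executing steps 1..4 under rule 154; state before step 1: 01000110)
step 1: 10101101
step 2: 00001001
step 3: 10010110
step 4: 01100100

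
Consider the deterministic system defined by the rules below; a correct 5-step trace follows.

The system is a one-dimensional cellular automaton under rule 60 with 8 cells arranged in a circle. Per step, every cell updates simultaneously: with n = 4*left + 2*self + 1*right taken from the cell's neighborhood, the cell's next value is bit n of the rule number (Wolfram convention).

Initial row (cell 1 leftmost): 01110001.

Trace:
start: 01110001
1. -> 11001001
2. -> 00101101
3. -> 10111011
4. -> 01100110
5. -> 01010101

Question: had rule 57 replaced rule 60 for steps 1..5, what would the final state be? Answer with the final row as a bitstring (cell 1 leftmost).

01010101

(re-executing steps 1..5 under rule 57; state before step 1: 01110001)
1. -> 11001100
2. -> 10101010
3. -> 01010101
4. -> 10101010
5. -> 01010101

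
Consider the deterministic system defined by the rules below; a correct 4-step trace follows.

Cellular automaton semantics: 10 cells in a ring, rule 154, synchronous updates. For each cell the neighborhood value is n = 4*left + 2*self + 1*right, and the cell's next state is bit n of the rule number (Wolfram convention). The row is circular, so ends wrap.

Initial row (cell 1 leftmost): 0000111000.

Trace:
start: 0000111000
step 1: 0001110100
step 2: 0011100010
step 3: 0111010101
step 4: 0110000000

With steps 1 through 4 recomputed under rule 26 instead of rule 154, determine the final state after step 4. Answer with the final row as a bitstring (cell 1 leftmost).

(re-executing steps 1..4 under rule 26; state before step 1: 0000111000)
step 1: 0001100100
step 2: 0011011010
step 3: 0110010001
step 4: 0101101010

0101101010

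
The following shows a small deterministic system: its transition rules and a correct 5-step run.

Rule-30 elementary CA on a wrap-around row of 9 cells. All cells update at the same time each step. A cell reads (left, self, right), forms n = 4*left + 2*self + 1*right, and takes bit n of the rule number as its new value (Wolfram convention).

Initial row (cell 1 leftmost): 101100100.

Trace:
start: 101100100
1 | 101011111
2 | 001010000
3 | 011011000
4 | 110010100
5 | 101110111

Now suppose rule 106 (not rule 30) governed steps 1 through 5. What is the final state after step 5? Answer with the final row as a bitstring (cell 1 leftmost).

(re-executing steps 1..5 under rule 106; state before step 1: 101100100)
1 | 011101001
2 | 110110010
3 | 111110101
4 | 000011011
5 | 000111111

000111111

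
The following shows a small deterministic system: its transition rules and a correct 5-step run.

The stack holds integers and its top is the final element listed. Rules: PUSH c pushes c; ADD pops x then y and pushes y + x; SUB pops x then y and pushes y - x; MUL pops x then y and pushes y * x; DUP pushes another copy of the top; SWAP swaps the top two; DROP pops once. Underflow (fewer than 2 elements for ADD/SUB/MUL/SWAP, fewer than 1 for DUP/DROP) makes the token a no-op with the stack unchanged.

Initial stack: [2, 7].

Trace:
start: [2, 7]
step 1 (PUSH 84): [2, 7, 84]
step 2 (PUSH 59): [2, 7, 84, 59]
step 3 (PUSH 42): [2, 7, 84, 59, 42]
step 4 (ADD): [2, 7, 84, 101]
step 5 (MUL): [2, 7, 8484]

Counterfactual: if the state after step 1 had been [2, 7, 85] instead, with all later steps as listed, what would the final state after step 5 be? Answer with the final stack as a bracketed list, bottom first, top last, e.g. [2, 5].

state after step 1 := [2, 7, 85]
step 2 (PUSH 59): [2, 7, 85, 59]
step 3 (PUSH 42): [2, 7, 85, 59, 42]
step 4 (ADD): [2, 7, 85, 101]
step 5 (MUL): [2, 7, 8585]

[2, 7, 8585]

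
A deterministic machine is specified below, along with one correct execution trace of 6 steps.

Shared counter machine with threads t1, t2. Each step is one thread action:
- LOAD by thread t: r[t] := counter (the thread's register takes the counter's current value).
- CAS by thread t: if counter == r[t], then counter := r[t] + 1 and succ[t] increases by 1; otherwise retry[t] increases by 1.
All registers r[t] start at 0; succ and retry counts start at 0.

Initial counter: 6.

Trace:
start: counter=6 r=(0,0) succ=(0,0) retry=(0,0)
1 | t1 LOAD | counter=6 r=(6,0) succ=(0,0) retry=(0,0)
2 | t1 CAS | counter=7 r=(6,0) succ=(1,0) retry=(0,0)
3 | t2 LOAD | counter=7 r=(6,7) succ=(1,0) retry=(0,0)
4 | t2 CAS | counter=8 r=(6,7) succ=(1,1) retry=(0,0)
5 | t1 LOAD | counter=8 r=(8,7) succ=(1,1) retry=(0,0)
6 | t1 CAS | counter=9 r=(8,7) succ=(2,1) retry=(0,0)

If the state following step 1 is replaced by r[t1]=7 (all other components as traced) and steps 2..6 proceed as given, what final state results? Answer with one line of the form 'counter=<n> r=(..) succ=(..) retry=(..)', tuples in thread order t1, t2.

state after step 1 := counter=6 r=(7,0) succ=(0,0) retry=(0,0)
2 | t1 CAS | counter=6 r=(7,0) succ=(0,0) retry=(1,0)
3 | t2 LOAD | counter=6 r=(7,6) succ=(0,0) retry=(1,0)
4 | t2 CAS | counter=7 r=(7,6) succ=(0,1) retry=(1,0)
5 | t1 LOAD | counter=7 r=(7,6) succ=(0,1) retry=(1,0)
6 | t1 CAS | counter=8 r=(7,6) succ=(1,1) retry=(1,0)

counter=8 r=(7,6) succ=(1,1) retry=(1,0)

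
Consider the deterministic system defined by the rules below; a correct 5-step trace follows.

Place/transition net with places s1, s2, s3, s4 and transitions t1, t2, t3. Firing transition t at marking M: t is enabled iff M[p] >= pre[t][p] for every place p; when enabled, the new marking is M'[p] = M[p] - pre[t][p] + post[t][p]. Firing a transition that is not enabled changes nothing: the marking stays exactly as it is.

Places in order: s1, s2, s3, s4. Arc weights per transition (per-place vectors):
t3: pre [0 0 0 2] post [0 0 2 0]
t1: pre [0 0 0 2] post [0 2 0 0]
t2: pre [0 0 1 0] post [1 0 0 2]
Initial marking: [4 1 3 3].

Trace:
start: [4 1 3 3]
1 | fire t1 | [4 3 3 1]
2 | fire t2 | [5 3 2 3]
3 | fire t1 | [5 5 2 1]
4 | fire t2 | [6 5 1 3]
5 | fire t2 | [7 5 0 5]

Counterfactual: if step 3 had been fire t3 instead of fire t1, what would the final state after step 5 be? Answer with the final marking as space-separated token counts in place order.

7 3 2 5

(re-executing from step 3 with the substitution; state before step 3: [5 3 2 3])
3 | fire t3 | [5 3 4 1]
4 | fire t2 | [6 3 3 3]
5 | fire t2 | [7 3 2 5]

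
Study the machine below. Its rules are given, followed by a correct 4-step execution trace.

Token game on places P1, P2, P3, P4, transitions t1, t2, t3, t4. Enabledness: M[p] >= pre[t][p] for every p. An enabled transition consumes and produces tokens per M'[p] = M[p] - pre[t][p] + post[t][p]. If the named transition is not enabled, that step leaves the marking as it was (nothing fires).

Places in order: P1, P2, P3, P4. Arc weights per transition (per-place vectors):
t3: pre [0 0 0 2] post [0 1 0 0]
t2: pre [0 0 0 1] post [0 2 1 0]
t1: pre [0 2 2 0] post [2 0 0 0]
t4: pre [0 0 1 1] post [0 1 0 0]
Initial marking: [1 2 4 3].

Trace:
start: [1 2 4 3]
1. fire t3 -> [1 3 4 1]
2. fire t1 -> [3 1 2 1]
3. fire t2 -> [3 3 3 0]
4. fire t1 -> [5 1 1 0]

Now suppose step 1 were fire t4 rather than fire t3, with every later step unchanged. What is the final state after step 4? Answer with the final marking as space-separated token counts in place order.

5 1 0 1

(re-executing from step 1 with the substitution; state before step 1: [1 2 4 3])
1. fire t4 -> [1 3 3 2]
2. fire t1 -> [3 1 1 2]
3. fire t2 -> [3 3 2 1]
4. fire t1 -> [5 1 0 1]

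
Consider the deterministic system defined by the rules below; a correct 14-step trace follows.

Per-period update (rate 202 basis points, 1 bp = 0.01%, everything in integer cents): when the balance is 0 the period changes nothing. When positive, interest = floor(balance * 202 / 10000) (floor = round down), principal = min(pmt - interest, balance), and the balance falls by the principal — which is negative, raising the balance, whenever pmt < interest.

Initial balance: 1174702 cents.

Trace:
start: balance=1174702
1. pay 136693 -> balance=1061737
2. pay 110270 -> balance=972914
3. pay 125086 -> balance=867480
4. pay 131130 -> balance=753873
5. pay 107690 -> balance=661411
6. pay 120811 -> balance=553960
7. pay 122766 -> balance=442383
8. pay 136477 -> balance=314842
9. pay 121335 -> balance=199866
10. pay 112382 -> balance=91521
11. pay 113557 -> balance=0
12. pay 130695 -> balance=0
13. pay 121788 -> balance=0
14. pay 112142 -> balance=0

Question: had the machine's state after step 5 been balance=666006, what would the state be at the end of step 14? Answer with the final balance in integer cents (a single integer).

0

state after step 5 := balance=666006
6. pay 120811 -> balance=558648
7. pay 122766 -> balance=447166
8. pay 136477 -> balance=319721
9. pay 121335 -> balance=204844
10. pay 112382 -> balance=96599
11. pay 113557 -> balance=0
12. pay 130695 -> balance=0
13. pay 121788 -> balance=0
14. pay 112142 -> balance=0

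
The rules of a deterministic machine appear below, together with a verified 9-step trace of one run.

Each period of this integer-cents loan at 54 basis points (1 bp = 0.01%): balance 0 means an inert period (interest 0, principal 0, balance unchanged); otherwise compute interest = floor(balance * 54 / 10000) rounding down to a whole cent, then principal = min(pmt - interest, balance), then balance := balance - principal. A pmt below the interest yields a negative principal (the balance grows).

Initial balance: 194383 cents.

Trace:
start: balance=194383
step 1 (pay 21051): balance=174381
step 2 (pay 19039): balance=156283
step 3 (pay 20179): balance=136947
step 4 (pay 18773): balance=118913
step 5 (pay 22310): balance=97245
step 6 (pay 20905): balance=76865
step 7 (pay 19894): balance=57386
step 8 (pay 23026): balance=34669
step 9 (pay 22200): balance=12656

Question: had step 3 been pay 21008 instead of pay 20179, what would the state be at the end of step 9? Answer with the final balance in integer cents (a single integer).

11799

(re-executing from step 3 with the substitution; state before step 3: balance=156283)
step 3 (pay 21008): balance=136118
step 4 (pay 18773): balance=118080
step 5 (pay 22310): balance=96407
step 6 (pay 20905): balance=76022
step 7 (pay 19894): balance=56538
step 8 (pay 23026): balance=33817
step 9 (pay 22200): balance=11799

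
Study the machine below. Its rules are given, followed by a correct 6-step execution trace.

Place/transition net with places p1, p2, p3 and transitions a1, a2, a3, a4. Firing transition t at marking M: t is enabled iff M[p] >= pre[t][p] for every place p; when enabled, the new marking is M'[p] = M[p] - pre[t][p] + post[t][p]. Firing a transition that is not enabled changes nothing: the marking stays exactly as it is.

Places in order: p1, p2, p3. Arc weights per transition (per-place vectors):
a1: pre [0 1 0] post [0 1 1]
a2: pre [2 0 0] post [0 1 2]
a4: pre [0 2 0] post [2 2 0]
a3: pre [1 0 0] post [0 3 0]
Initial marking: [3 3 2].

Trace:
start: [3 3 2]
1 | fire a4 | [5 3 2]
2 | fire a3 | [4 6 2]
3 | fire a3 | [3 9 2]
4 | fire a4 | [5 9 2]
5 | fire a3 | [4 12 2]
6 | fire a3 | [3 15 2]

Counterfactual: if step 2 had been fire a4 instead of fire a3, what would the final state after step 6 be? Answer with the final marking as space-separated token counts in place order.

6 12 2

(re-executing from step 2 with the substitution; state before step 2: [5 3 2])
2 | fire a4 | [7 3 2]
3 | fire a3 | [6 6 2]
4 | fire a4 | [8 6 2]
5 | fire a3 | [7 9 2]
6 | fire a3 | [6 12 2]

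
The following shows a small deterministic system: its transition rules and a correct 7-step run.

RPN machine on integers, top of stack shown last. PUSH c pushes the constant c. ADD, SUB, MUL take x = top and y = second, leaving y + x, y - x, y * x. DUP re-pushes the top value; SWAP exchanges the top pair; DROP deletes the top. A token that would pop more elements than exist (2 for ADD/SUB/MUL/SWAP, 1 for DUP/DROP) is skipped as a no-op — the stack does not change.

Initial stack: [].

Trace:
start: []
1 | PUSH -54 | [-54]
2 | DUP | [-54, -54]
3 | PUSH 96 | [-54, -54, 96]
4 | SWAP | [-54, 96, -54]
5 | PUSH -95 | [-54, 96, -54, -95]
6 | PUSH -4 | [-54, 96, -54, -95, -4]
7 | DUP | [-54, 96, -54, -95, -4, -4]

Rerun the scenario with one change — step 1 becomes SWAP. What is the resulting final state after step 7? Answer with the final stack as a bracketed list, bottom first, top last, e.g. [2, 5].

(re-executing from step 1 with the substitution; state before step 1: [])
1 | SWAP | []
2 | DUP | []
3 | PUSH 96 | [96]
4 | SWAP | [96]
5 | PUSH -95 | [96, -95]
6 | PUSH -4 | [96, -95, -4]
7 | DUP | [96, -95, -4, -4]

[96, -95, -4, -4]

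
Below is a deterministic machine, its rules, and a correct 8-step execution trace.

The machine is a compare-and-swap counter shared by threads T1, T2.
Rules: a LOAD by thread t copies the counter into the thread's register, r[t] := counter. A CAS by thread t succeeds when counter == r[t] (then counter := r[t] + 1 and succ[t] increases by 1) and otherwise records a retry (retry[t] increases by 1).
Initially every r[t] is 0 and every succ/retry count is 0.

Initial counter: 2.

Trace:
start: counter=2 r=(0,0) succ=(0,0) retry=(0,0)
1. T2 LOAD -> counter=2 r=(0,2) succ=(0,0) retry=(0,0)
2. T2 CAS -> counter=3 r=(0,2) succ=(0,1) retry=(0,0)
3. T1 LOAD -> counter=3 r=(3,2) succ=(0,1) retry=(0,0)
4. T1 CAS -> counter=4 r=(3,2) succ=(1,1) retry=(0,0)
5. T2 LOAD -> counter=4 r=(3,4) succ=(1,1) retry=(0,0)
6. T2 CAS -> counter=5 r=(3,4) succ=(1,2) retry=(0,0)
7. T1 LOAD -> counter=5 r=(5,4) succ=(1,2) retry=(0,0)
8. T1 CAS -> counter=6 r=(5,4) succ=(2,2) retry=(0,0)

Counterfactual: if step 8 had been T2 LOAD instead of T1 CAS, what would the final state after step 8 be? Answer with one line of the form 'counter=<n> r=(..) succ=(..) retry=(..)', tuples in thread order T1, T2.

(re-executing from step 8 with the substitution; state before step 8: counter=5 r=(5,4) succ=(1,2) retry=(0,0))
8. T2 LOAD -> counter=5 r=(5,5) succ=(1,2) retry=(0,0)

counter=5 r=(5,5) succ=(1,2) retry=(0,0)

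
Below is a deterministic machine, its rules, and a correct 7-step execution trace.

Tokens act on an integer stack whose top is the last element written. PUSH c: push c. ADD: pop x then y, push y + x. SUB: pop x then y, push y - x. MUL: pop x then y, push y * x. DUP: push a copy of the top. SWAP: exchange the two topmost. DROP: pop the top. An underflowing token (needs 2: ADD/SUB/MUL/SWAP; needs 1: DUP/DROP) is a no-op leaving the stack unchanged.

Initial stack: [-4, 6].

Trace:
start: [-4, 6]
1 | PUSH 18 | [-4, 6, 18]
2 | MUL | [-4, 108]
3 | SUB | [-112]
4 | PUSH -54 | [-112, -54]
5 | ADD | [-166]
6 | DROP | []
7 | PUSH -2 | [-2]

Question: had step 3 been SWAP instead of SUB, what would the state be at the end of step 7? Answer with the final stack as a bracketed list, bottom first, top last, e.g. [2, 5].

[108, -2]

(re-executing from step 3 with the substitution; state before step 3: [-4, 108])
3 | SWAP | [108, -4]
4 | PUSH -54 | [108, -4, -54]
5 | ADD | [108, -58]
6 | DROP | [108]
7 | PUSH -2 | [108, -2]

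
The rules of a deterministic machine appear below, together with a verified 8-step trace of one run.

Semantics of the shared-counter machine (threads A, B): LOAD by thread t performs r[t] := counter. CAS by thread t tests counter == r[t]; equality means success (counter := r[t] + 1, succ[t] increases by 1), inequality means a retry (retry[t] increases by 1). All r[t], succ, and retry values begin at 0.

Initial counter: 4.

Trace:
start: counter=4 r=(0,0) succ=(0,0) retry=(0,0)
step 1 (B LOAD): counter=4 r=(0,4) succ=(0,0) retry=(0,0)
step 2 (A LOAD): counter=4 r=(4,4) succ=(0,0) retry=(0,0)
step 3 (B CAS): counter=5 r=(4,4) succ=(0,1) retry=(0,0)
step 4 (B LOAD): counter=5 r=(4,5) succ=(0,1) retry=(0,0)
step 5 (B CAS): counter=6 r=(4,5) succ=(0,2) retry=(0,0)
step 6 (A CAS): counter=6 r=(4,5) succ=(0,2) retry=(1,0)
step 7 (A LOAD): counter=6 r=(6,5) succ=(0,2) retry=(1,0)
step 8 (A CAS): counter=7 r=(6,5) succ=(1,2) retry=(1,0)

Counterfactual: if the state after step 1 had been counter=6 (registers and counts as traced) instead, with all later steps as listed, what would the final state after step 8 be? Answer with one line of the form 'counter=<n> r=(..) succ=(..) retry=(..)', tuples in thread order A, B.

state after step 1 := counter=6 r=(0,4) succ=(0,0) retry=(0,0)
step 2 (A LOAD): counter=6 r=(6,4) succ=(0,0) retry=(0,0)
step 3 (B CAS): counter=6 r=(6,4) succ=(0,0) retry=(0,1)
step 4 (B LOAD): counter=6 r=(6,6) succ=(0,0) retry=(0,1)
step 5 (B CAS): counter=7 r=(6,6) succ=(0,1) retry=(0,1)
step 6 (A CAS): counter=7 r=(6,6) succ=(0,1) retry=(1,1)
step 7 (A LOAD): counter=7 r=(7,6) succ=(0,1) retry=(1,1)
step 8 (A CAS): counter=8 r=(7,6) succ=(1,1) retry=(1,1)

counter=8 r=(7,6) succ=(1,1) retry=(1,1)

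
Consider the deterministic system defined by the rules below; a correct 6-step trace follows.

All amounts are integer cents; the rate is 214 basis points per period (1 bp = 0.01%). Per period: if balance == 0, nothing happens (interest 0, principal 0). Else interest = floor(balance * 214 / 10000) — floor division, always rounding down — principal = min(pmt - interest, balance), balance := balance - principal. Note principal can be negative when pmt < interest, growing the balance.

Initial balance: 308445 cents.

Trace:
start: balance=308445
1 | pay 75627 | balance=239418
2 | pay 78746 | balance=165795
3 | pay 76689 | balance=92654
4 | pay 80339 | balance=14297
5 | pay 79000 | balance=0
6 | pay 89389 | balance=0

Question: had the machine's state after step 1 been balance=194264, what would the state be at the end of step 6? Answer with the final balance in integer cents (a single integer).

state after step 1 := balance=194264
2 | pay 78746 | balance=119675
3 | pay 76689 | balance=45547
4 | pay 80339 | balance=0
5 | pay 79000 | balance=0
6 | pay 89389 | balance=0

0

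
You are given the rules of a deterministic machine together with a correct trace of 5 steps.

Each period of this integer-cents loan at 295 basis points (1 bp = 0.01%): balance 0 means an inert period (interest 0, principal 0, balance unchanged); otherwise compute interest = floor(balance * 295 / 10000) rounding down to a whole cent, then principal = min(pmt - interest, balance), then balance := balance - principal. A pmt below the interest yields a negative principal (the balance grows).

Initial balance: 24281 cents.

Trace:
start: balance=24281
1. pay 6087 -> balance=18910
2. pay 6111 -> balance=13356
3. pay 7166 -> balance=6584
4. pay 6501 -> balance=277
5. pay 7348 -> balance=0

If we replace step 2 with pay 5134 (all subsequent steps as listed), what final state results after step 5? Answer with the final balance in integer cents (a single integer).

(re-executing from step 2 with the substitution; state before step 2: balance=18910)
2. pay 5134 -> balance=14333
3. pay 7166 -> balance=7589
4. pay 6501 -> balance=1311
5. pay 7348 -> balance=0

0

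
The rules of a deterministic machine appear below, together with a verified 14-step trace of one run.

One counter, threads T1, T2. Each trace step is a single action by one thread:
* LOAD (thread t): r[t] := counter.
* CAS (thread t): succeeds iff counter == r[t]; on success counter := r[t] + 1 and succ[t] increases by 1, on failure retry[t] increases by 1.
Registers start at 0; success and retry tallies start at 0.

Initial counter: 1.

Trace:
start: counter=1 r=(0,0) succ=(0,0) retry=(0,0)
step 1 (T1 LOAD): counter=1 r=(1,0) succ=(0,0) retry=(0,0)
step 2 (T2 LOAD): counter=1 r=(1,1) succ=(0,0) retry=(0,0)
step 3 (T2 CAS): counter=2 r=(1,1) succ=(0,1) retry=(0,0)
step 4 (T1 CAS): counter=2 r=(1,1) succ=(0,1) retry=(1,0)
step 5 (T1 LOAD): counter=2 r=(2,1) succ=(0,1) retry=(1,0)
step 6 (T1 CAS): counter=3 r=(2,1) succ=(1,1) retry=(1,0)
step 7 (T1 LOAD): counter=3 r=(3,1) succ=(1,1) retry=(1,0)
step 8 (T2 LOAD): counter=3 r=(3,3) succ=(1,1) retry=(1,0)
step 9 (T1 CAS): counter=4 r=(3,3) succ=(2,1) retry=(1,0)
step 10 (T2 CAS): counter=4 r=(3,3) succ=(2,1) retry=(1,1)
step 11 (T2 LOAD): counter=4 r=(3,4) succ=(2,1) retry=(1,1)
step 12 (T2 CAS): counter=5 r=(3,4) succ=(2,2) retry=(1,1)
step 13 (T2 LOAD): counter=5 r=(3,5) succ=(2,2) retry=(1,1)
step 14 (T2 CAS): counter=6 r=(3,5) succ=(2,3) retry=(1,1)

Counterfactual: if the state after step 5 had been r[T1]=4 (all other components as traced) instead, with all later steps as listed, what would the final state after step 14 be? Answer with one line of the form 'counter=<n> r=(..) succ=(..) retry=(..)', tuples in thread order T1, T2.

counter=5 r=(2,4) succ=(1,3) retry=(2,1)

state after step 5 := counter=2 r=(4,1) succ=(0,1) retry=(1,0)
step 6 (T1 CAS): counter=2 r=(4,1) succ=(0,1) retry=(2,0)
step 7 (T1 LOAD): counter=2 r=(2,1) succ=(0,1) retry=(2,0)
step 8 (T2 LOAD): counter=2 r=(2,2) succ=(0,1) retry=(2,0)
step 9 (T1 CAS): counter=3 r=(2,2) succ=(1,1) retry=(2,0)
step 10 (T2 CAS): counter=3 r=(2,2) succ=(1,1) retry=(2,1)
step 11 (T2 LOAD): counter=3 r=(2,3) succ=(1,1) retry=(2,1)
step 12 (T2 CAS): counter=4 r=(2,3) succ=(1,2) retry=(2,1)
step 13 (T2 LOAD): counter=4 r=(2,4) succ=(1,2) retry=(2,1)
step 14 (T2 CAS): counter=5 r=(2,4) succ=(1,3) retry=(2,1)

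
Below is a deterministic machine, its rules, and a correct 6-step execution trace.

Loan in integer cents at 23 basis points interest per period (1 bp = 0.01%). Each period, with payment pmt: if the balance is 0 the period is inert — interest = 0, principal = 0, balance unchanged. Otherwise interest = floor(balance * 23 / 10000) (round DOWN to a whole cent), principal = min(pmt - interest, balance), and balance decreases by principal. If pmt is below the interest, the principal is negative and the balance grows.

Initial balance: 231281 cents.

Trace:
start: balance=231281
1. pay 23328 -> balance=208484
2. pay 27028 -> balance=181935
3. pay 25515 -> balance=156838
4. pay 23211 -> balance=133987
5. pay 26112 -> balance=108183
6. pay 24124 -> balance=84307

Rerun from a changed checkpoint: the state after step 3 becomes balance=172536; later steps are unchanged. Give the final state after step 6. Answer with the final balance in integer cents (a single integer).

100114

state after step 3 := balance=172536
4. pay 23211 -> balance=149721
5. pay 26112 -> balance=123953
6. pay 24124 -> balance=100114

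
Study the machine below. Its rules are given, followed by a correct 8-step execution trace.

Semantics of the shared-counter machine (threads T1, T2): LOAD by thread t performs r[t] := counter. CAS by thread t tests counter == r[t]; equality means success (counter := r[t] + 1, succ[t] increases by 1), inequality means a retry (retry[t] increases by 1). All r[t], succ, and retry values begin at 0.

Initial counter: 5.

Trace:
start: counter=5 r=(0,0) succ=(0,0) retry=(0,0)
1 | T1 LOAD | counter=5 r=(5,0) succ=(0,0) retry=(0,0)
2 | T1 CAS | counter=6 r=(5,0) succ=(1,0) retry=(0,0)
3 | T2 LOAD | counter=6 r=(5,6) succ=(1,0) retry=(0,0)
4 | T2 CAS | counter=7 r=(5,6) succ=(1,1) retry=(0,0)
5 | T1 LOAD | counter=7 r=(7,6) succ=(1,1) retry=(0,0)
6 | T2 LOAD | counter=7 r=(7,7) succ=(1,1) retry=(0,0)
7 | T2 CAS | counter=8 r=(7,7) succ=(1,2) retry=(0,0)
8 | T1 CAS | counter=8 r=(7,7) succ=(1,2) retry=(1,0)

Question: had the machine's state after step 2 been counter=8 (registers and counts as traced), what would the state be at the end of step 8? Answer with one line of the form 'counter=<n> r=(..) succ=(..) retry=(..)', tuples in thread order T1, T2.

state after step 2 := counter=8 r=(5,0) succ=(1,0) retry=(0,0)
3 | T2 LOAD | counter=8 r=(5,8) succ=(1,0) retry=(0,0)
4 | T2 CAS | counter=9 r=(5,8) succ=(1,1) retry=(0,0)
5 | T1 LOAD | counter=9 r=(9,8) succ=(1,1) retry=(0,0)
6 | T2 LOAD | counter=9 r=(9,9) succ=(1,1) retry=(0,0)
7 | T2 CAS | counter=10 r=(9,9) succ=(1,2) retry=(0,0)
8 | T1 CAS | counter=10 r=(9,9) succ=(1,2) retry=(1,0)

counter=10 r=(9,9) succ=(1,2) retry=(1,0)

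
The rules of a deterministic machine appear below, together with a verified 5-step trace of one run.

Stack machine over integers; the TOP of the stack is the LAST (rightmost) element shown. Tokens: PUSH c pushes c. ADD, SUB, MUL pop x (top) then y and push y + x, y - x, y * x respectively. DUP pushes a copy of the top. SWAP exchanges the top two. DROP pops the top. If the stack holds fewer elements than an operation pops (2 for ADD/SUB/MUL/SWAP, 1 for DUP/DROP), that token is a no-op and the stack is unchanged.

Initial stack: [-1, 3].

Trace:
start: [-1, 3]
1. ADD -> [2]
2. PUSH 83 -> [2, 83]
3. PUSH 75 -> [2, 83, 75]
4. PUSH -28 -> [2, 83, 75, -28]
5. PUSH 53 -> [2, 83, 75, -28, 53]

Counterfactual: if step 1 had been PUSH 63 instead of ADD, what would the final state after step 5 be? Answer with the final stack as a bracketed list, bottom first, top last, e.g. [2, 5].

[-1, 3, 63, 83, 75, -28, 53]

(re-executing from step 1 with the substitution; state before step 1: [-1, 3])
1. PUSH 63 -> [-1, 3, 63]
2. PUSH 83 -> [-1, 3, 63, 83]
3. PUSH 75 -> [-1, 3, 63, 83, 75]
4. PUSH -28 -> [-1, 3, 63, 83, 75, -28]
5. PUSH 53 -> [-1, 3, 63, 83, 75, -28, 53]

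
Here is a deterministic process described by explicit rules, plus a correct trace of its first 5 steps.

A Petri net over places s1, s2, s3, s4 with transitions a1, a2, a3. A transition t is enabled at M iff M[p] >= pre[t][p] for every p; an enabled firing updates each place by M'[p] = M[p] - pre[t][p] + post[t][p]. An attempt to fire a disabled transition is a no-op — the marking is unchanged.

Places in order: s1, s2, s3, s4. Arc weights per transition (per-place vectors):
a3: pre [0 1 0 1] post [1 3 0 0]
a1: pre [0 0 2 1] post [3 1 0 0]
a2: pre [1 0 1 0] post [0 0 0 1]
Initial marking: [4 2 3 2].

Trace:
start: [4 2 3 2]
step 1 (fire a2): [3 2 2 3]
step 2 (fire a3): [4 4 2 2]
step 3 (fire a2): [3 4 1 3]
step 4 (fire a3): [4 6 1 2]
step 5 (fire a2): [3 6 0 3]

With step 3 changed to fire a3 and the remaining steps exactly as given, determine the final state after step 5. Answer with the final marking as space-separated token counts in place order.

(re-executing from step 3 with the substitution; state before step 3: [4 4 2 2])
step 3 (fire a3): [5 6 2 1]
step 4 (fire a3): [6 8 2 0]
step 5 (fire a2): [5 8 1 1]

5 8 1 1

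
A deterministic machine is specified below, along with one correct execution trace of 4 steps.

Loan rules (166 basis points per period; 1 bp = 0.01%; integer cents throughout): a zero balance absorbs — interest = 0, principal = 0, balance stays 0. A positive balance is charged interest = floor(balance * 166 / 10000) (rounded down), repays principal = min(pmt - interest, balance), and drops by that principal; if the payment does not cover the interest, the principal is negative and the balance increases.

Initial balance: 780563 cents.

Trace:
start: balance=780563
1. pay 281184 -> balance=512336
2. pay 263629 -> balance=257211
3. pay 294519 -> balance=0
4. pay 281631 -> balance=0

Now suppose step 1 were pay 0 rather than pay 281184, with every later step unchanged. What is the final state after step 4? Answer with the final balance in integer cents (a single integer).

0

(re-executing from step 1 with the substitution; state before step 1: balance=780563)
1. pay 0 -> balance=793520
2. pay 263629 -> balance=543063
3. pay 294519 -> balance=257558
4. pay 281631 -> balance=0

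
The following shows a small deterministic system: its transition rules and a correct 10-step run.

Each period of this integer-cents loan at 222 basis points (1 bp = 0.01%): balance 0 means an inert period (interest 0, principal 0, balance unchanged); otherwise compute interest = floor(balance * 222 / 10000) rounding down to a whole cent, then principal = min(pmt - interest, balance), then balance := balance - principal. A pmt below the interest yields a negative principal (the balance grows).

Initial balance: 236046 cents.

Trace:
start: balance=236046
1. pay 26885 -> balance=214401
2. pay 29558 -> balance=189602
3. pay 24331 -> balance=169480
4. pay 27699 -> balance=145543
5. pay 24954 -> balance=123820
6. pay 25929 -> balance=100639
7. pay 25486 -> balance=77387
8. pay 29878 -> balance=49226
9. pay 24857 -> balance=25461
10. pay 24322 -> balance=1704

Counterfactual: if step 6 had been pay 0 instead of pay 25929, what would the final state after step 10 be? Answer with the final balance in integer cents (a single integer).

(re-executing from step 6 with the substitution; state before step 6: balance=123820)
6. pay 0 -> balance=126568
7. pay 25486 -> balance=103891
8. pay 29878 -> balance=76319
9. pay 24857 -> balance=53156
10. pay 24322 -> balance=30014

30014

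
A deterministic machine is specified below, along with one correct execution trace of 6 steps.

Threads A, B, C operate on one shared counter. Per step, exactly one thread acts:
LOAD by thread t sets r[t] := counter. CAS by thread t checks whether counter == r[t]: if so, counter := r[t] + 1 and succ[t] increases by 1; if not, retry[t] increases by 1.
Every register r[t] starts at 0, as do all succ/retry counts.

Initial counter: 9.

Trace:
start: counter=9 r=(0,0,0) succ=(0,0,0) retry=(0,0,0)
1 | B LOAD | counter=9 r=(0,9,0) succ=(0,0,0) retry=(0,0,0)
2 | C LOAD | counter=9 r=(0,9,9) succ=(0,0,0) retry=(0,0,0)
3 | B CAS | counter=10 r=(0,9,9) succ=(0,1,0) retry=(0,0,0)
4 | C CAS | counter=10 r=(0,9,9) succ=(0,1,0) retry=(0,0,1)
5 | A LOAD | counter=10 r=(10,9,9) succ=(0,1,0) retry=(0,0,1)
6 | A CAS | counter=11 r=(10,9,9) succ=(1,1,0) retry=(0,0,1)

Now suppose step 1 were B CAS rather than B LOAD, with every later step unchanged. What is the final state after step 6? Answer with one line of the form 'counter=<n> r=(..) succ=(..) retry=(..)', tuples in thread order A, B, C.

counter=11 r=(10,0,9) succ=(1,0,1) retry=(0,2,0)

(re-executing from step 1 with the substitution; state before step 1: counter=9 r=(0,0,0) succ=(0,0,0) retry=(0,0,0))
1 | B CAS | counter=9 r=(0,0,0) succ=(0,0,0) retry=(0,1,0)
2 | C LOAD | counter=9 r=(0,0,9) succ=(0,0,0) retry=(0,1,0)
3 | B CAS | counter=9 r=(0,0,9) succ=(0,0,0) retry=(0,2,0)
4 | C CAS | counter=10 r=(0,0,9) succ=(0,0,1) retry=(0,2,0)
5 | A LOAD | counter=10 r=(10,0,9) succ=(0,0,1) retry=(0,2,0)
6 | A CAS | counter=11 r=(10,0,9) succ=(1,0,1) retry=(0,2,0)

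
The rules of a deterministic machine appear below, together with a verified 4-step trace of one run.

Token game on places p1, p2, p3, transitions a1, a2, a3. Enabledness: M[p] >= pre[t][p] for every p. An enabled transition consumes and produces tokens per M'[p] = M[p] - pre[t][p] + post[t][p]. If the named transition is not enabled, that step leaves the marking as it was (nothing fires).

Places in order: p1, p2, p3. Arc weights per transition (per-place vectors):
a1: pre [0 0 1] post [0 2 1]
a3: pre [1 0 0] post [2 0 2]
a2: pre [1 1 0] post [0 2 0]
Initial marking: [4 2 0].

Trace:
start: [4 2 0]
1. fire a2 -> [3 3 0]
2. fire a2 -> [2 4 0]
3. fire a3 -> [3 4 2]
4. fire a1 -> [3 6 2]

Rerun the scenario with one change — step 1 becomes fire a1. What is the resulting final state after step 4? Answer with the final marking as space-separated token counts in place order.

(re-executing from step 1 with the substitution; state before step 1: [4 2 0])
1. fire a1 -> [4 2 0]
2. fire a2 -> [3 3 0]
3. fire a3 -> [4 3 2]
4. fire a1 -> [4 5 2]

4 5 2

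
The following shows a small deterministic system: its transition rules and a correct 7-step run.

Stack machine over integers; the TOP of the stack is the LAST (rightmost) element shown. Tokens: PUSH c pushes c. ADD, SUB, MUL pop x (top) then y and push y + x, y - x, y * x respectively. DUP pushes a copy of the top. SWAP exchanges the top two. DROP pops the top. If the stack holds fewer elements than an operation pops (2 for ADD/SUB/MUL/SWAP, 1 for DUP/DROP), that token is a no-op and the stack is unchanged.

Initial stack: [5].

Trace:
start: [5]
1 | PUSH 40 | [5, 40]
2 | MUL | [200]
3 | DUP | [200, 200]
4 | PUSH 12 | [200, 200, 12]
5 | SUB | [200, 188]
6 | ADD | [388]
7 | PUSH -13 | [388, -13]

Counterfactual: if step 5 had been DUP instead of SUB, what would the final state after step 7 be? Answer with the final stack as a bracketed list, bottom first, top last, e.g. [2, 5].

[200, 200, 24, -13]

(re-executing from step 5 with the substitution; state before step 5: [200, 200, 12])
5 | DUP | [200, 200, 12, 12]
6 | ADD | [200, 200, 24]
7 | PUSH -13 | [200, 200, 24, -13]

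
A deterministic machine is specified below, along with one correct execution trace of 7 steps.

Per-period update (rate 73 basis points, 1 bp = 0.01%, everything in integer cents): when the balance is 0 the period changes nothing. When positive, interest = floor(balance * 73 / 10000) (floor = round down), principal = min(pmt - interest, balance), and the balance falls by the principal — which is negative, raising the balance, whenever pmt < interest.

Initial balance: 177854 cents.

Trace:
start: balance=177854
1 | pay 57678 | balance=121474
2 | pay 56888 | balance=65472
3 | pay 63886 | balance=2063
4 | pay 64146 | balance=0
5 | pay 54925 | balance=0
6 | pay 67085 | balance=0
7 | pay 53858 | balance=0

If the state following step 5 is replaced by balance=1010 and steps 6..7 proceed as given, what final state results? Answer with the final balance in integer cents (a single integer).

state after step 5 := balance=1010
6 | pay 67085 | balance=0
7 | pay 53858 | balance=0

0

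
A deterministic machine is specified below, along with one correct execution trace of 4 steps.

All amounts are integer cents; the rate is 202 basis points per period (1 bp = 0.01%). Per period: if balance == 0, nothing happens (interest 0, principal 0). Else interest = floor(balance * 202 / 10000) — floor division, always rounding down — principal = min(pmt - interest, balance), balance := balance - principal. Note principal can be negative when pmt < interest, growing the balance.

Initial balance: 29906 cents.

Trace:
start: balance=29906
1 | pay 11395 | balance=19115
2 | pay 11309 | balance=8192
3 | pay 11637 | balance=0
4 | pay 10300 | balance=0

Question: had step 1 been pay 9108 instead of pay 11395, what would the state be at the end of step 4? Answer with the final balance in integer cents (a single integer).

0

(re-executing from step 1 with the substitution; state before step 1: balance=29906)
1 | pay 9108 | balance=21402
2 | pay 11309 | balance=10525
3 | pay 11637 | balance=0
4 | pay 10300 | balance=0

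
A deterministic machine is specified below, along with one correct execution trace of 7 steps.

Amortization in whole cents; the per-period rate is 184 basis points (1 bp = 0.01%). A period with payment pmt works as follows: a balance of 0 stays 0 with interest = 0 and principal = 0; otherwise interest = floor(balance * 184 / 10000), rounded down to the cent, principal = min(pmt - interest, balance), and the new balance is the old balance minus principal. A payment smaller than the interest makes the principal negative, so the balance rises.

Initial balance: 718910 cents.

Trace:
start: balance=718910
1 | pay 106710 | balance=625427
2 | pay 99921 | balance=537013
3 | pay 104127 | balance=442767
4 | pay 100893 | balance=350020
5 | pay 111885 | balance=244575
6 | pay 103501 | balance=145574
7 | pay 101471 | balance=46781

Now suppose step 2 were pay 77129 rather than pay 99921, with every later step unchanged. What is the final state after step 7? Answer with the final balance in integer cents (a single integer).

71748

(re-executing from step 2 with the substitution; state before step 2: balance=625427)
2 | pay 77129 | balance=559805
3 | pay 104127 | balance=465978
4 | pay 100893 | balance=373658
5 | pay 111885 | balance=268648
6 | pay 103501 | balance=170090
7 | pay 101471 | balance=71748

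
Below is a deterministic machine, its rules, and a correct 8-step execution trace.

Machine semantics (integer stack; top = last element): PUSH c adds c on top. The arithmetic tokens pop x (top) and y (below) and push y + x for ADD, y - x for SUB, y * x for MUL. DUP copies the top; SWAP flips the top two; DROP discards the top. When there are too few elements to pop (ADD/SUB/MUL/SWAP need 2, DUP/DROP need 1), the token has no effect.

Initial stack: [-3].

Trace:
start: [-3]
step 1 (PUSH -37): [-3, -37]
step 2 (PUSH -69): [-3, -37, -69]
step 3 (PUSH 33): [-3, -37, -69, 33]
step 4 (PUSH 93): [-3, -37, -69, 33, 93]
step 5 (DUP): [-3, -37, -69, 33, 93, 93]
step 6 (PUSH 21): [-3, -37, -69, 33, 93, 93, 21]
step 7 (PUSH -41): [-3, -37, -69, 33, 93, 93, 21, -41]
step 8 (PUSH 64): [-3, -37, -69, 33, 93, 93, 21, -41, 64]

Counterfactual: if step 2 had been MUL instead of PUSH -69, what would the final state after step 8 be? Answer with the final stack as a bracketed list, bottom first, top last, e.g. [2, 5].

(re-executing from step 2 with the substitution; state before step 2: [-3, -37])
step 2 (MUL): [111]
step 3 (PUSH 33): [111, 33]
step 4 (PUSH 93): [111, 33, 93]
step 5 (DUP): [111, 33, 93, 93]
step 6 (PUSH 21): [111, 33, 93, 93, 21]
step 7 (PUSH -41): [111, 33, 93, 93, 21, -41]
step 8 (PUSH 64): [111, 33, 93, 93, 21, -41, 64]

[111, 33, 93, 93, 21, -41, 64]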